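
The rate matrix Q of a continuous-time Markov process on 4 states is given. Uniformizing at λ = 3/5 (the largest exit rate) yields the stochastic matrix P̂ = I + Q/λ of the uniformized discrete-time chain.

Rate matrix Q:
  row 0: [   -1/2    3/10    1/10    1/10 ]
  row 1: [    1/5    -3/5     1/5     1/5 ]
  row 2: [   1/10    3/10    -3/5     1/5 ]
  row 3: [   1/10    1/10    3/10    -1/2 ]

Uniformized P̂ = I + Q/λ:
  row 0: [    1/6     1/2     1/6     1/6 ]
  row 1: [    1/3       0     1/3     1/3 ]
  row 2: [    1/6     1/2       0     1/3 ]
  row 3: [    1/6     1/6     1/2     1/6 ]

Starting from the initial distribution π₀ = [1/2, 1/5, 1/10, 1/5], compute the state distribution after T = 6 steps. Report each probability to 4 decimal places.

π = [0.2128, 0.2765, 0.2553, 0.2554]

t=0: π = [0.5000, 0.2000, 0.1000, 0.2000]
t=1: π = [0.2000, 0.3333, 0.2500, 0.2167]
t=2: π = [0.2222, 0.2611, 0.2528, 0.2639]
t=3: π = [0.2102, 0.2815, 0.2560, 0.2523]
t=4: π = [0.2136, 0.2752, 0.2550, 0.2563]
t=5: π = [0.2125, 0.2770, 0.2554, 0.2550]
t=6: π = [0.2128, 0.2765, 0.2553, 0.2554]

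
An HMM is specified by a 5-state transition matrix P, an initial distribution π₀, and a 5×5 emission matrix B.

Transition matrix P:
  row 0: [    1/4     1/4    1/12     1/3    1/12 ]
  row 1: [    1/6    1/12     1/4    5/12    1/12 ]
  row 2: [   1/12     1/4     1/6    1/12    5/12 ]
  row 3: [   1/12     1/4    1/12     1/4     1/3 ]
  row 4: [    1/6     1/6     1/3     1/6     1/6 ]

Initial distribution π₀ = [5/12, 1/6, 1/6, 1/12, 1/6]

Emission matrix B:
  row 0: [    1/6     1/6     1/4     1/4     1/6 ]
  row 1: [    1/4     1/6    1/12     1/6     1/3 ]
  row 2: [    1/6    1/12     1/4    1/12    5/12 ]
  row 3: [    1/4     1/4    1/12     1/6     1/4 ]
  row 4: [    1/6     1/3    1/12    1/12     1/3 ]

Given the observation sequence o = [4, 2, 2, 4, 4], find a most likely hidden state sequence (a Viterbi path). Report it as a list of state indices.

t=0: δ = [6.944e-02, 5.556e-02, 6.944e-02, 2.083e-02, 5.556e-02]  (obs o_0=4)
t=1: δ = [4.340e-03, 1.447e-03, 4.630e-03, 1.929e-03, 2.411e-03]  ψ = [0, 0, 4, 0, 2]  (obs o_1=2)
t=2: δ = [2.713e-04, 9.645e-05, 2.009e-04, 1.206e-04, 1.608e-04]  ψ = [0, 2, 4, 0, 2]  (obs o_2=2)
t=3: δ = [1.130e-05, 2.261e-05, 2.233e-05, 2.261e-05, 2.791e-05]  ψ = [0, 0, 4, 0, 2]  (obs o_3=4)
t=4: δ = [7.752e-07, 1.884e-06, 3.876e-06, 2.355e-06, 3.101e-06]  ψ = [4, 3, 4, 1, 2]  (obs o_4=4)
backtrack: best end state = 2; path = [2, 4, 2, 4, 2]

path = [2, 4, 2, 4, 2]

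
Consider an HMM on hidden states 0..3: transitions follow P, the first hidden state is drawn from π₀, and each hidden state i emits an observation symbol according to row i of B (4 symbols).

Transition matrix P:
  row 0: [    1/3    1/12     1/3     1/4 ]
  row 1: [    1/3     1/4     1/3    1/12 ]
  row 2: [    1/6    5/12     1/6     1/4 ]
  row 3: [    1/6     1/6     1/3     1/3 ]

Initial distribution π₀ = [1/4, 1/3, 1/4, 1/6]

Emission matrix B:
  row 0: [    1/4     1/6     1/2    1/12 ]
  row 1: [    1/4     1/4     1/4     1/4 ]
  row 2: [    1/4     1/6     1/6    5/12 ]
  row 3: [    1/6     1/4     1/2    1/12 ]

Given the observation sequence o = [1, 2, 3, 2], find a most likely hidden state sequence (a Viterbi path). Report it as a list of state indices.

t=0: δ = [4.167e-02, 8.333e-02, 4.167e-02, 4.167e-02]  (obs o_0=1)
t=1: δ = [1.389e-02, 5.208e-03, 4.630e-03, 6.944e-03]  ψ = [1, 1, 1, 3]  (obs o_1=2)
t=2: δ = [3.858e-04, 4.823e-04, 1.929e-03, 2.894e-04]  ψ = [0, 2, 0, 0]  (obs o_2=3)
t=3: δ = [1.608e-04, 2.009e-04, 5.358e-05, 2.411e-04]  ψ = [2, 2, 2, 2]  (obs o_3=2)
backtrack: best end state = 3; path = [1, 0, 2, 3]

path = [1, 0, 2, 3]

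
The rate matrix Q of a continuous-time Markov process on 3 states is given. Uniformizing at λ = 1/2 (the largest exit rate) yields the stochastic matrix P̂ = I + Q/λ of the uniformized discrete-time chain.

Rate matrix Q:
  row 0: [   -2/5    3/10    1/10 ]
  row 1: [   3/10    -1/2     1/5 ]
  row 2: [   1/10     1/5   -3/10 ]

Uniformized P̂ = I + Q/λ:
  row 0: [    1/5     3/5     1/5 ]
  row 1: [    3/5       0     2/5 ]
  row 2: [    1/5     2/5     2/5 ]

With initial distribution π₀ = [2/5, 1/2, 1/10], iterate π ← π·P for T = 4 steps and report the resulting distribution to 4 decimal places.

t=0: π = [0.4000, 0.5000, 0.1000]
t=1: π = [0.4000, 0.2800, 0.3200]
t=2: π = [0.3120, 0.3680, 0.3200]
t=3: π = [0.3472, 0.3152, 0.3376]
t=4: π = [0.3261, 0.3434, 0.3306]

π = [0.3261, 0.3434, 0.3306]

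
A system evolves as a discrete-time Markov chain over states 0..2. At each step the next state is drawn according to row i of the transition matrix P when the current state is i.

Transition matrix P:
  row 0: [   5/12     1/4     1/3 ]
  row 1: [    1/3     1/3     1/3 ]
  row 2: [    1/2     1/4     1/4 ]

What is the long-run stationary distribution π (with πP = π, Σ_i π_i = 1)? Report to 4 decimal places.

π = [0.4196, 0.2727, 0.3077]

Balance equations π_j = Σ_i π_i·P[i][j]:
  π_0 = 5/12·π_0 + 1/3·π_1 + 1/2·π_2
  π_1 = 1/4·π_0 + 1/3·π_1 + 1/4·π_2
  normalize: π_0 + π_1 + π_2 = 1
Solving the linear system gives exactly π = [60/143, 3/11, 4/13].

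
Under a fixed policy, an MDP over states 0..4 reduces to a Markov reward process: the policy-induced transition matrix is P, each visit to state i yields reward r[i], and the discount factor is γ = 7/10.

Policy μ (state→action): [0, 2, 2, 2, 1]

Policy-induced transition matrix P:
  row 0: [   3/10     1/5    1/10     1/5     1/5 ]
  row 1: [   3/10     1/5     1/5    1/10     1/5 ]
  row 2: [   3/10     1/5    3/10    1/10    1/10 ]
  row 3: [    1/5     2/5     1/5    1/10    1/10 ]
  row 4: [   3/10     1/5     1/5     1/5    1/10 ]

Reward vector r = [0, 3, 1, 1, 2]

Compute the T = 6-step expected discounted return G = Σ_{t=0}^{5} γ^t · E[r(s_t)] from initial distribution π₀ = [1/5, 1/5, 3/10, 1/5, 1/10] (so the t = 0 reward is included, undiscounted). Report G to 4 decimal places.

G = 3.8770

t=0: π = [0.2000, 0.2000, 0.3000, 0.2000, 0.1000], E[r] = 1.3000, γ^t·E[r] = 1.300000, running G = 1.300000
t=1: π = [0.2800, 0.2400, 0.2100, 0.1300, 0.1400], E[r] = 1.3400, γ^t·E[r] = 0.938000, running G = 2.238000
t=2: π = [0.2870, 0.2260, 0.1930, 0.1420, 0.1520], E[r] = 1.3170, γ^t·E[r] = 0.645330, running G = 2.883330
t=3: π = [0.2858, 0.2284, 0.1906, 0.1439, 0.1513], E[r] = 1.3223, γ^t·E[r] = 0.453549, running G = 3.336879
t=4: π = [0.2856, 0.2288, 0.1905, 0.1437, 0.1514], E[r] = 1.3234, γ^t·E[r] = 0.317741, running G = 3.654620
t=5: π = [0.2856, 0.2287, 0.1905, 0.1437, 0.1514], E[r] = 1.3233, γ^t·E[r] = 0.222406, running G = 3.877026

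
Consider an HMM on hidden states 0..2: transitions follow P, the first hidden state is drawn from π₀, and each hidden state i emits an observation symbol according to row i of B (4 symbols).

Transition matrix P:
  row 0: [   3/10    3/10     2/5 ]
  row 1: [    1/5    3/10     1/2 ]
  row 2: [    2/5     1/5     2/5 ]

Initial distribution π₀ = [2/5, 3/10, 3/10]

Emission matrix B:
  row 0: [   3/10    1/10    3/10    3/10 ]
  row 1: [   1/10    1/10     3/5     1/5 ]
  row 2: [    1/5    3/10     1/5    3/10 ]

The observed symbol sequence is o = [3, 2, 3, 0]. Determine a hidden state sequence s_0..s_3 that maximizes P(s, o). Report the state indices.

path = [0, 1, 2, 0]

t=0: δ = [1.200e-01, 6.000e-02, 9.000e-02]  (obs o_0=3)
t=1: δ = [1.080e-02, 2.160e-02, 9.600e-03]  ψ = [0, 0, 0]  (obs o_1=2)
t=2: δ = [1.296e-03, 1.296e-03, 3.240e-03]  ψ = [1, 1, 1]  (obs o_2=3)
t=3: δ = [3.888e-04, 6.480e-05, 2.592e-04]  ψ = [2, 2, 2]  (obs o_3=0)
backtrack: best end state = 0; path = [0, 1, 2, 0]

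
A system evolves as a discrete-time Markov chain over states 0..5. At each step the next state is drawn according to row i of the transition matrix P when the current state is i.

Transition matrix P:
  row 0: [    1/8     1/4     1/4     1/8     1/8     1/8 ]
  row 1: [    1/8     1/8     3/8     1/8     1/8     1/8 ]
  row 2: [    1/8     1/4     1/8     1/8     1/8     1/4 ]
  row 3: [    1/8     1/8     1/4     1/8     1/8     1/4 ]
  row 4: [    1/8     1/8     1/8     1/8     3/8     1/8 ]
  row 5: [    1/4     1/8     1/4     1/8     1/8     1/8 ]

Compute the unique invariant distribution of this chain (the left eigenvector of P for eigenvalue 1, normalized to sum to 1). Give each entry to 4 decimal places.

π = [0.1461, 0.1711, 0.2227, 0.1250, 0.1667, 0.1685]

Balance equations π_j = Σ_i π_i·P[i][j]:
  π_0 = 1/8·π_0 + 1/8·π_1 + 1/8·π_2 + 1/8·π_3 + 1/8·π_4 + 1/4·π_5
  π_1 = 1/4·π_0 + 1/8·π_1 + 1/4·π_2 + 1/8·π_3 + 1/8·π_4 + 1/8·π_5
  π_2 = 1/4·π_0 + 3/8·π_1 + 1/8·π_2 + 1/4·π_3 + 1/8·π_4 + 1/4·π_5
  π_3 = 1/8·π_0 + 1/8·π_1 + 1/8·π_2 + 1/8·π_3 + 1/8·π_4 + 1/8·π_5
  π_4 = 1/8·π_0 + 1/8·π_1 + 1/8·π_2 + 1/8·π_3 + 3/8·π_4 + 1/8·π_5
  normalize: π_0 + π_1 + π_2 + π_3 + π_4 + π_5 = 1
Solving the linear system gives exactly π = [2275/15576, 2665/15576, 3469/15576, 1/8, 1/6, 328/1947].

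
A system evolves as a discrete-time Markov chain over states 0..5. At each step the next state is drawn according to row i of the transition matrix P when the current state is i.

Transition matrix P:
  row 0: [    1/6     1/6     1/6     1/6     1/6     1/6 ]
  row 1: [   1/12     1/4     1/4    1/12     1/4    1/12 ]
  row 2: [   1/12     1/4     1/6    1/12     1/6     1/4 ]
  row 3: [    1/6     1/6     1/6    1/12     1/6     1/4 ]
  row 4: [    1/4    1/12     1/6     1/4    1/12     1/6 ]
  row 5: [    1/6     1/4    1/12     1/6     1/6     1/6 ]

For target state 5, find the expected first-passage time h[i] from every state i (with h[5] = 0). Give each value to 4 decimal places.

First-step conditioning: h[5] = 0; for i ≠ 5, h[i] = 1 + Σ_k P[i][k]·h[k].
  h[0] = 1 + 1/6·h[0] + 1/6·h[1] + 1/6·h[2] + 1/6·h[3] + 1/6·h[4]
  h[1] = 1 + 1/12·h[0] + 1/4·h[1] + 1/4·h[2] + 1/12·h[3] + 1/4·h[4]
  h[2] = 1 + 1/12·h[0] + 1/4·h[1] + 1/6·h[2] + 1/12·h[3] + 1/6·h[4]
  h[3] = 1 + 1/6·h[0] + 1/6·h[1] + 1/6·h[2] + 1/12·h[3] + 1/6·h[4]
  h[4] = 1 + 1/4·h[0] + 1/12·h[1] + 1/6·h[2] + 1/4·h[3] + 1/12·h[4]
Solving the 5×5 linear system over states ≠ 5 gives exactly h = [9555/1702, 453/74, 4446/851, 4410/851, 4716/851, 0] (h[5] = 0 is the target).

h = [5.6140, 6.1216, 5.2244, 5.1821, 5.5417, 0.0000]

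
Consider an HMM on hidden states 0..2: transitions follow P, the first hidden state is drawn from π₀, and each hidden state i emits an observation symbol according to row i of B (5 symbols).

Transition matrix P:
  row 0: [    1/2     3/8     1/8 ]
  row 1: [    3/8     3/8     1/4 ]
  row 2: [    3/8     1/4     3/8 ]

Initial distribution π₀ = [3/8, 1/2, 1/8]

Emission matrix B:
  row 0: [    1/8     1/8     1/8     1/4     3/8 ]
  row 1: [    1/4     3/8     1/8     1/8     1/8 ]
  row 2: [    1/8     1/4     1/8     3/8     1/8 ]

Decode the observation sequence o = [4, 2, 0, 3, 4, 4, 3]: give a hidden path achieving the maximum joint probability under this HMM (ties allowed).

path = [0, 0, 1, 0, 0, 0, 0]

t=0: δ = [1.406e-01, 6.250e-02, 1.562e-02]  (obs o_0=4)
t=1: δ = [8.789e-03, 6.592e-03, 2.197e-03]  ψ = [0, 0, 0]  (obs o_1=2)
t=2: δ = [5.493e-04, 8.240e-04, 2.060e-04]  ψ = [0, 0, 1]  (obs o_2=0)
t=3: δ = [7.725e-05, 3.862e-05, 7.725e-05]  ψ = [1, 1, 1]  (obs o_3=3)
t=4: δ = [1.448e-05, 3.621e-06, 3.621e-06]  ψ = [0, 0, 2]  (obs o_4=4)
t=5: δ = [2.716e-06, 6.789e-07, 2.263e-07]  ψ = [0, 0, 0]  (obs o_5=4)
t=6: δ = [3.395e-07, 1.273e-07, 1.273e-07]  ψ = [0, 0, 0]  (obs o_6=3)
backtrack: best end state = 0; path = [0, 0, 1, 0, 0, 0, 0]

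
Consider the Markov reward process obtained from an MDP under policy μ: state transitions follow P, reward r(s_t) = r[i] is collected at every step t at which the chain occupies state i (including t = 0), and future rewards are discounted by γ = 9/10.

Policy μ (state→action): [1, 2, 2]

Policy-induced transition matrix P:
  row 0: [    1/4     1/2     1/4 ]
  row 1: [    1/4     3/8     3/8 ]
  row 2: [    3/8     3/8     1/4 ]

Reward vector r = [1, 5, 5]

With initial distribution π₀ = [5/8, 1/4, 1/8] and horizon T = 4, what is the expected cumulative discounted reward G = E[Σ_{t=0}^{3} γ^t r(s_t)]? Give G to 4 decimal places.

t=0: π = [0.6250, 0.2500, 0.1250], E[r] = 2.5000, γ^t·E[r] = 2.500000, running G = 2.500000
t=1: π = [0.2656, 0.4531, 0.2813], E[r] = 3.9375, γ^t·E[r] = 3.543750, running G = 6.043750
t=2: π = [0.2852, 0.4082, 0.3066], E[r] = 3.8594, γ^t·E[r] = 3.126094, running G = 9.169844
t=3: π = [0.2883, 0.4106, 0.3010], E[r] = 3.8467, γ^t·E[r] = 2.804229, running G = 11.974073

G = 11.9741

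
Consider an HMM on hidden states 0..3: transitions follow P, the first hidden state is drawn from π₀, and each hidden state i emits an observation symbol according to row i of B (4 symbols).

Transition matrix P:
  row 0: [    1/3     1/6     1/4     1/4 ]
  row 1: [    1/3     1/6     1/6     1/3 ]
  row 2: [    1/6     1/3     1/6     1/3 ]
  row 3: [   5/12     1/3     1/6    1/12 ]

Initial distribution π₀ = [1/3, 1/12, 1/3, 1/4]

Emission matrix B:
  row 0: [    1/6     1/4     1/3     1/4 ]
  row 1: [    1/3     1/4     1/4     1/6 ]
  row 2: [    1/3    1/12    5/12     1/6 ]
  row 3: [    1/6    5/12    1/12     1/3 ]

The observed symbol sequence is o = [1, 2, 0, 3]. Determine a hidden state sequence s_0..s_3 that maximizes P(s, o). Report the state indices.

t=0: δ = [8.333e-02, 2.083e-02, 2.778e-02, 1.042e-01]  (obs o_0=1)
t=1: δ = [1.447e-02, 8.681e-03, 8.681e-03, 1.736e-03]  ψ = [3, 3, 0, 0]  (obs o_1=2)
t=2: δ = [8.038e-04, 9.645e-04, 1.206e-03, 6.028e-04]  ψ = [0, 2, 0, 0]  (obs o_2=0)
t=3: δ = [8.038e-05, 6.698e-05, 3.349e-05, 1.340e-04]  ψ = [1, 2, 0, 2]  (obs o_3=3)
backtrack: best end state = 3; path = [3, 0, 2, 3]

path = [3, 0, 2, 3]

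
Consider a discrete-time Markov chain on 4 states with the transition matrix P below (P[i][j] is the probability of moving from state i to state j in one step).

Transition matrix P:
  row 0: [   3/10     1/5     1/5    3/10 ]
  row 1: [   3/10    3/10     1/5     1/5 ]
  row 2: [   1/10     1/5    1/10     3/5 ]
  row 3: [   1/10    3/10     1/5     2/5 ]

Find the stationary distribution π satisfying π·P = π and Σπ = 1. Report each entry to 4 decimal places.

Balance equations π_j = Σ_i π_i·P[i][j]:
  π_0 = 3/10·π_0 + 3/10·π_1 + 1/10·π_2 + 1/10·π_3
  π_1 = 1/5·π_0 + 3/10·π_1 + 1/5·π_2 + 3/10·π_3
  π_2 = 1/5·π_0 + 1/5·π_1 + 1/10·π_2 + 1/5·π_3
  normalize: π_0 + π_1 + π_2 + π_3 = 1
Solving the linear system gives exactly π = [86/451, 237/902, 2/11, 329/902].

π = [0.1907, 0.2627, 0.1818, 0.3647]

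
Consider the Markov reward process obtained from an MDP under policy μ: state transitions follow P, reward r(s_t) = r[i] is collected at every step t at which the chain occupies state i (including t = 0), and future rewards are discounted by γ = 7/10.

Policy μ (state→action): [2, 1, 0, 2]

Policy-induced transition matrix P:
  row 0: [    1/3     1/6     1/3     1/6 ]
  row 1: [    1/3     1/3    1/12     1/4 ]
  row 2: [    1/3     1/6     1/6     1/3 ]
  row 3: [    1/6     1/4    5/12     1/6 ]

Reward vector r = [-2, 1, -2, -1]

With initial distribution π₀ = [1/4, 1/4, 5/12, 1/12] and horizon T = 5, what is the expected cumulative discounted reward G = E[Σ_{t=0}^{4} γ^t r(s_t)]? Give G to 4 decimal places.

G = -3.1217

t=0: π = [0.2500, 0.2500, 0.4167, 0.0833], E[r] = -1.1667, γ^t·E[r] = -1.166667, running G = -1.166667
t=1: π = [0.3194, 0.2153, 0.2083, 0.2569], E[r] = -1.0972, γ^t·E[r] = -0.768056, running G = -1.934722
t=2: π = [0.2905, 0.2240, 0.2662, 0.2193], E[r] = -1.1088, γ^t·E[r] = -0.543310, running G = -2.478032
t=3: π = [0.2968, 0.2223, 0.2513, 0.2297], E[r] = -1.1035, γ^t·E[r] = -0.378498, running G = -2.856530
t=4: π = [0.2951, 0.2229, 0.2550, 0.2271], E[r] = -1.1044, γ^t·E[r] = -0.265161, running G = -3.121691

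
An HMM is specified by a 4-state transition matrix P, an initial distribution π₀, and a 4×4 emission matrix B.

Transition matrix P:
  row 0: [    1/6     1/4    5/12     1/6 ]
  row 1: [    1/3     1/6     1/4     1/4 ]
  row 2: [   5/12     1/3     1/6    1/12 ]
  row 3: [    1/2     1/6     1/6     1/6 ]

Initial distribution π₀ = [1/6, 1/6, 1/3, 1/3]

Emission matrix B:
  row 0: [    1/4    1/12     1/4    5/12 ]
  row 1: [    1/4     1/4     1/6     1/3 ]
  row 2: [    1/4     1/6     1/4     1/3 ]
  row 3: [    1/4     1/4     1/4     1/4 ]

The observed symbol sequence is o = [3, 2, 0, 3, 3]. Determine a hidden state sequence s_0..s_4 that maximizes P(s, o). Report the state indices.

t=0: δ = [6.944e-02, 5.556e-02, 1.111e-01, 8.333e-02]  (obs o_0=3)
t=1: δ = [1.157e-02, 6.173e-03, 7.234e-03, 3.472e-03]  ψ = [2, 2, 0, 1]  (obs o_1=2)
t=2: δ = [7.535e-04, 7.234e-04, 1.206e-03, 4.823e-04]  ψ = [2, 0, 0, 0]  (obs o_2=0)
t=3: δ = [2.093e-04, 1.340e-04, 1.047e-04, 4.521e-05]  ψ = [2, 2, 0, 1]  (obs o_3=3)
t=4: δ = [1.861e-05, 1.744e-05, 2.907e-05, 8.721e-06]  ψ = [1, 0, 0, 0]  (obs o_4=3)
backtrack: best end state = 2; path = [2, 0, 2, 0, 2]

path = [2, 0, 2, 0, 2]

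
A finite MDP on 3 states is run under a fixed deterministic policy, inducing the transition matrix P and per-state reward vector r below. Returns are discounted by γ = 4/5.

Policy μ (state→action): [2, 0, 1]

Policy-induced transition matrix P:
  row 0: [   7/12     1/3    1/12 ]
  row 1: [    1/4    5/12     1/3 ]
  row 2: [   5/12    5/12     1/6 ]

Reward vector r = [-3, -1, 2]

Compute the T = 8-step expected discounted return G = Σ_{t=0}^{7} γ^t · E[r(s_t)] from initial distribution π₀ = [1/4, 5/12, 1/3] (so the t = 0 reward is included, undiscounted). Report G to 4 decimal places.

t=0: π = [0.2500, 0.4167, 0.3333], E[r] = -0.5000, γ^t·E[r] = -0.500000, running G = -0.500000
t=1: π = [0.3889, 0.3958, 0.2153], E[r] = -1.1319, γ^t·E[r] = -0.905556, running G = -1.405556
t=2: π = [0.4155, 0.3843, 0.2002], E[r] = -1.2303, γ^t·E[r] = -0.787407, running G = -2.192963
t=3: π = [0.4219, 0.3820, 0.1961], E[r] = -1.2555, γ^t·E[r] = -0.642815, running G = -2.835778
t=4: π = [0.4233, 0.3815, 0.1952], E[r] = -1.2611, γ^t·E[r] = -0.516530, running G = -3.352308
t=5: π = [0.4236, 0.3814, 0.1950], E[r] = -1.2623, γ^t·E[r] = -0.413642, running G = -3.765950
t=6: π = [0.4237, 0.3814, 0.1949], E[r] = -1.2626, γ^t·E[r] = -0.330990, running G = -4.096940
t=7: π = [0.4237, 0.3814, 0.1949], E[r] = -1.2627, γ^t·E[r] = -0.264806, running G = -4.361746

G = -4.3617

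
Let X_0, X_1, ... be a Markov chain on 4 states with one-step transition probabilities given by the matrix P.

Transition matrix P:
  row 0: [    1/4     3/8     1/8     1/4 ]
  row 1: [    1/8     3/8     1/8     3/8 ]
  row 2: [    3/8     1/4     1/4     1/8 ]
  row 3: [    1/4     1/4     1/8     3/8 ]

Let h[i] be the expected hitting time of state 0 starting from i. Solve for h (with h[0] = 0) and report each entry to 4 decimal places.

h = [0.0000, 4.9231, 3.6923, 4.3077]

First-step conditioning: h[0] = 0; for i ≠ 0, h[i] = 1 + Σ_k P[i][k]·h[k].
  h[1] = 1 + 3/8·h[1] + 1/8·h[2] + 3/8·h[3]
  h[2] = 1 + 1/4·h[1] + 1/4·h[2] + 1/8·h[3]
  h[3] = 1 + 1/4·h[1] + 1/8·h[2] + 3/8·h[3]
Solving the 3×3 linear system over states ≠ 0 gives exactly h = [0, 64/13, 48/13, 56/13] (h[0] = 0 is the target).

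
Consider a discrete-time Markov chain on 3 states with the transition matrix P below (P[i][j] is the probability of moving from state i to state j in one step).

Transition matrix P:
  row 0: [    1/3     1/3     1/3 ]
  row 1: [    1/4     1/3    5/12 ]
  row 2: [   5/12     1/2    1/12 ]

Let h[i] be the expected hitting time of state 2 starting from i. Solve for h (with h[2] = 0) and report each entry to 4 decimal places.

First-step conditioning: h[2] = 0; for i ≠ 2, h[i] = 1 + Σ_k P[i][k]·h[k].
  h[0] = 1 + 1/3·h[0] + 1/3·h[1]
  h[1] = 1 + 1/4·h[0] + 1/3·h[1]
Solving the 2×2 linear system over states ≠ 2 gives exactly h = [36/13, 33/13, 0] (h[2] = 0 is the target).

h = [2.7692, 2.5385, 0.0000]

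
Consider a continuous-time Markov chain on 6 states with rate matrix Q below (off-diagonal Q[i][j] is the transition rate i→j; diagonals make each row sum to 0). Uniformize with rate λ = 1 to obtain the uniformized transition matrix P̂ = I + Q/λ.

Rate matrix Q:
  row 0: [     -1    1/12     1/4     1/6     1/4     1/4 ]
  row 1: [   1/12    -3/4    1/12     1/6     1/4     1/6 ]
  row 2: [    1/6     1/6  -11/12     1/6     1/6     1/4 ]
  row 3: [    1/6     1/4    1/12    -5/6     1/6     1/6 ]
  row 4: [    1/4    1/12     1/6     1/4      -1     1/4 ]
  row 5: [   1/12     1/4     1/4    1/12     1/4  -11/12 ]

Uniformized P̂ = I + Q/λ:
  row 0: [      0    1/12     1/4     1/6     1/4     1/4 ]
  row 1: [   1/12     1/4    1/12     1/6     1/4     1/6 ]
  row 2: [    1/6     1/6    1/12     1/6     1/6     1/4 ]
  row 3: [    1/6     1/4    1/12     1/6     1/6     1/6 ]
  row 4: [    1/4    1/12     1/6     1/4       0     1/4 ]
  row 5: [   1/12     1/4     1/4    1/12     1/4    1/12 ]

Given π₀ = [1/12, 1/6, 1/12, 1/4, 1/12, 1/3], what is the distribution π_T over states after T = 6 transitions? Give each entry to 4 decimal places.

π = [0.1289, 0.1861, 0.1512, 0.1658, 0.1788, 0.1892]

t=0: π = [0.0833, 0.1667, 0.0833, 0.2500, 0.0833, 0.3333]
t=1: π = [0.1181, 0.2153, 0.1597, 0.1458, 0.2014, 0.1597]
t=2: π = [0.1325, 0.1834, 0.1464, 0.1701, 0.1742, 0.1933]
t=3: π = [0.1277, 0.1867, 0.1522, 0.1651, 0.1801, 0.1883]
t=4: π = [0.1291, 0.1860, 0.1510, 0.1660, 0.1785, 0.1893]
t=5: π = [0.1287, 0.1861, 0.1513, 0.1658, 0.1789, 0.1891]
t=6: π = [0.1289, 0.1861, 0.1512, 0.1658, 0.1788, 0.1892]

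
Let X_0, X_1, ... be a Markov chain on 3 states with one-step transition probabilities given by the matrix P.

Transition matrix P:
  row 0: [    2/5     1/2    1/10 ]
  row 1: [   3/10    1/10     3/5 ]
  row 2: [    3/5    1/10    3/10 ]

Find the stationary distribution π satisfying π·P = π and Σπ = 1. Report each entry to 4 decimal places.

π = [0.4318, 0.2727, 0.2955]

Balance equations π_j = Σ_i π_i·P[i][j]:
  π_0 = 2/5·π_0 + 3/10·π_1 + 3/5·π_2
  π_1 = 1/2·π_0 + 1/10·π_1 + 1/10·π_2
  normalize: π_0 + π_1 + π_2 = 1
Solving the linear system gives exactly π = [19/44, 3/11, 13/44].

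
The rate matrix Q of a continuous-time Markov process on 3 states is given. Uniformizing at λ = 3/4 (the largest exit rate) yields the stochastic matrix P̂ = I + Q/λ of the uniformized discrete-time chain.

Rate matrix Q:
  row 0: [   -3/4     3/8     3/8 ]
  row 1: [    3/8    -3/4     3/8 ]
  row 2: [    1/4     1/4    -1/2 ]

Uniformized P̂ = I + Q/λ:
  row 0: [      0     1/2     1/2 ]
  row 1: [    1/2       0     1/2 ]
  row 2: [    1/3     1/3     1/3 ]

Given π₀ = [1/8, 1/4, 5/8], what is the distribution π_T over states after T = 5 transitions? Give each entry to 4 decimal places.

t=0: π = [0.1250, 0.2500, 0.6250]
t=1: π = [0.3333, 0.2708, 0.3958]
t=2: π = [0.2674, 0.2986, 0.4340]
t=3: π = [0.2940, 0.2784, 0.4277]
t=4: π = [0.2817, 0.2895, 0.4287]
t=5: π = [0.2877, 0.2838, 0.4285]

π = [0.2877, 0.2838, 0.4285]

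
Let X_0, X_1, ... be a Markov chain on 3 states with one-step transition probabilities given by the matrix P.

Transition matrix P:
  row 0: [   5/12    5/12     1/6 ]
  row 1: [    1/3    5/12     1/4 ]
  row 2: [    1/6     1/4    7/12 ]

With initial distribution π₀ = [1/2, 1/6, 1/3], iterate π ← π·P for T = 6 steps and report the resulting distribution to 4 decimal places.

t=0: π = [0.5000, 0.1667, 0.3333]
t=1: π = [0.3194, 0.3611, 0.3194]
t=2: π = [0.3067, 0.3634, 0.3299]
t=3: π = [0.3039, 0.3617, 0.3344]
t=4: π = [0.3029, 0.3609, 0.3361]
t=5: π = [0.3026, 0.3606, 0.3368]
t=6: π = [0.3024, 0.3605, 0.3371]

π = [0.3024, 0.3605, 0.3371]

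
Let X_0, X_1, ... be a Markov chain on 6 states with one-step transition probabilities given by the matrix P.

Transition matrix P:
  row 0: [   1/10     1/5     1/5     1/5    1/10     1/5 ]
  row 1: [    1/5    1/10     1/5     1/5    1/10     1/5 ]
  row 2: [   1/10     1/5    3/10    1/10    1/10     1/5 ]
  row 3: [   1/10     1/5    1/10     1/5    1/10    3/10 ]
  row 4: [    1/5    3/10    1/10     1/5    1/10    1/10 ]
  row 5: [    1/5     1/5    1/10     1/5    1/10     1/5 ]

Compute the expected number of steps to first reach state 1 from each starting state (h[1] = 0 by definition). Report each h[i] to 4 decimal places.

First-step conditioning: h[1] = 0; for i ≠ 1, h[i] = 1 + Σ_k P[i][k]·h[k].
  h[0] = 1 + 1/10·h[0] + 1/5·h[2] + 1/5·h[3] + 1/10·h[4] + 1/5·h[5]
  h[2] = 1 + 1/10·h[0] + 3/10·h[2] + 1/10·h[3] + 1/10·h[4] + 1/5·h[5]
  h[3] = 1 + 1/10·h[0] + 1/10·h[2] + 1/5·h[3] + 1/10·h[4] + 3/10·h[5]
  h[4] = 1 + 1/5·h[0] + 1/10·h[2] + 1/5·h[3] + 1/10·h[4] + 1/10·h[5]
  h[5] = 1 + 1/5·h[0] + 1/10·h[2] + 1/5·h[3] + 1/10·h[4] + 1/5·h[5]
Solving the 5×5 linear system over states ≠ 1 gives exactly h = [100/21, 0, 100/21, 100/21, 30/7, 100/21] (h[1] = 0 is the target).

h = [4.7619, 0.0000, 4.7619, 4.7619, 4.2857, 4.7619]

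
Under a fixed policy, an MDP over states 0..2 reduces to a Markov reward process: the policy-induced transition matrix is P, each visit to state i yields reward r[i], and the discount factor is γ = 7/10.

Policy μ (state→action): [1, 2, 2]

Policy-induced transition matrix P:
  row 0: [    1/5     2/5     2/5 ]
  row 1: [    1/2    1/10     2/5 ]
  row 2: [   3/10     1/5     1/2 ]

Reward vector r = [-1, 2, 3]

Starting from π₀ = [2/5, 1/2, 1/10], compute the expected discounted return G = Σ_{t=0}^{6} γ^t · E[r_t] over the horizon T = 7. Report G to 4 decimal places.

G = 3.8686

t=0: π = [0.4000, 0.5000, 0.1000], E[r] = 0.9000, γ^t·E[r] = 0.900000, running G = 0.900000
t=1: π = [0.3600, 0.2300, 0.4100], E[r] = 1.3300, γ^t·E[r] = 0.931000, running G = 1.831000
t=2: π = [0.3100, 0.2490, 0.4410], E[r] = 1.5110, γ^t·E[r] = 0.740390, running G = 2.571390
t=3: π = [0.3188, 0.2371, 0.4441], E[r] = 1.4877, γ^t·E[r] = 0.510281, running G = 3.081671
t=4: π = [0.3155, 0.2401, 0.4444], E[r] = 1.4978, γ^t·E[r] = 0.359619, running G = 3.441290
t=5: π = [0.3165, 0.2391, 0.4444], E[r] = 1.4951, γ^t·E[r] = 0.251277, running G = 3.692567
t=6: π = [0.3162, 0.2394, 0.4444], E[r] = 1.4959, γ^t·E[r] = 0.175993, running G = 3.868561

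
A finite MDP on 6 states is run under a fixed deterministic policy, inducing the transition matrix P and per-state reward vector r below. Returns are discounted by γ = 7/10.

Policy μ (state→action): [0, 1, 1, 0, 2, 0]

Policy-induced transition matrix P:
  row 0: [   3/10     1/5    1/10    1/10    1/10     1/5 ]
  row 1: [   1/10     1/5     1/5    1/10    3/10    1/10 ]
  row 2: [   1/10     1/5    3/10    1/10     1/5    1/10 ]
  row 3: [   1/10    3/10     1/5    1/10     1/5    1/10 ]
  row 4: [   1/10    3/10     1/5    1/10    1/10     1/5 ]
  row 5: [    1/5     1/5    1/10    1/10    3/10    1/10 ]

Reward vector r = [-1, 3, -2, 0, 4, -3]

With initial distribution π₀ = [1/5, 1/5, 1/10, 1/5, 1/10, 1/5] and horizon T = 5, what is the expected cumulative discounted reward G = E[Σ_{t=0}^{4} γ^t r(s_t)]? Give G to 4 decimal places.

G = 1.0541

t=0: π = [0.2000, 0.2000, 0.1000, 0.2000, 0.1000, 0.2000], E[r] = 0.0000, γ^t·E[r] = 0.000000, running G = 0.000000
t=1: π = [0.1600, 0.2300, 0.1700, 0.1000, 0.2100, 0.1300], E[r] = 0.6400, γ^t·E[r] = 0.448000, running G = 0.448000
t=2: π = [0.1450, 0.2310, 0.1880, 0.1000, 0.1990, 0.1370], E[r] = 0.5570, γ^t·E[r] = 0.272930, running G = 0.720930
t=3: π = [0.1427, 0.2299, 0.1906, 0.1000, 0.2024, 0.1344], E[r] = 0.5722, γ^t·E[r] = 0.196265, running G = 0.917195
t=4: π = [0.1420, 0.2302, 0.1914, 0.1000, 0.2019, 0.1345], E[r] = 0.5702, γ^t·E[r] = 0.136903, running G = 1.054097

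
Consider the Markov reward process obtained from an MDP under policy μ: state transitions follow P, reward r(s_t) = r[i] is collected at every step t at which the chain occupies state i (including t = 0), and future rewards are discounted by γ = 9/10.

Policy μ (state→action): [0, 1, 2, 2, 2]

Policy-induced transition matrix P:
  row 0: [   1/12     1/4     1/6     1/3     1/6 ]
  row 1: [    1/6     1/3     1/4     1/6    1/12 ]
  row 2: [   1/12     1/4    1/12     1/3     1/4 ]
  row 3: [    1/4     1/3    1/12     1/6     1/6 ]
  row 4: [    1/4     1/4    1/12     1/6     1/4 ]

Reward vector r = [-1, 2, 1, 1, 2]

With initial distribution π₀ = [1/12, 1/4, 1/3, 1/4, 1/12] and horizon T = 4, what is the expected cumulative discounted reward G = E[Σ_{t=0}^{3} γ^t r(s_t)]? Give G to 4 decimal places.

t=0: π = [0.0833, 0.2500, 0.3333, 0.2500, 0.0833], E[r] = 1.1667, γ^t·E[r] = 1.166667, running G = 1.166667
t=1: π = [0.1597, 0.2917, 0.1319, 0.2361, 0.1806], E[r] = 1.1528, γ^t·E[r] = 1.037500, running G = 2.204167
t=2: π = [0.1771, 0.2940, 0.1453, 0.2153, 0.1684], E[r] = 1.1082, γ^t·E[r] = 0.897656, running G = 3.101823
t=3: π = [0.1718, 0.2924, 0.1471, 0.2204, 0.1683], E[r] = 1.1172, γ^t·E[r] = 0.814430, running G = 3.916253

G = 3.9163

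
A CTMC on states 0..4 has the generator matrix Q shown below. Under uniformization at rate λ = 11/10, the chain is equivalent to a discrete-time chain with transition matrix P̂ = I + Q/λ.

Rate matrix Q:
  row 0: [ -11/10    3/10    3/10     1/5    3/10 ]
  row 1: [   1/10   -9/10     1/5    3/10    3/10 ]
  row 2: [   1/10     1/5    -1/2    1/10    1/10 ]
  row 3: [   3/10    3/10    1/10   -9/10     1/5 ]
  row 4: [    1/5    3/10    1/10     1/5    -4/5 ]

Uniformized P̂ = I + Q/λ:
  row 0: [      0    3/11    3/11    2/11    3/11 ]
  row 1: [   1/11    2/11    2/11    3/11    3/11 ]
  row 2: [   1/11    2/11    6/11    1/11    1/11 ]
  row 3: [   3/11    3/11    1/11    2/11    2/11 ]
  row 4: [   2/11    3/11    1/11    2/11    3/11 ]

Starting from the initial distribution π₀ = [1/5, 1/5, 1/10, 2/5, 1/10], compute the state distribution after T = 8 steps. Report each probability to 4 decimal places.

π = [0.1310, 0.2293, 0.2484, 0.1801, 0.2112]

t=0: π = [0.2000, 0.2000, 0.1000, 0.4000, 0.1000]
t=1: π = [0.1545, 0.2455, 0.1909, 0.1909, 0.2182]
t=2: π = [0.1314, 0.2331, 0.2281, 0.1868, 0.2207]
t=3: π = [0.1330, 0.2308, 0.2397, 0.1823, 0.2143]
t=4: π = [0.1314, 0.2300, 0.2450, 0.1810, 0.2126]
t=5: π = [0.1312, 0.2295, 0.2471, 0.1804, 0.2117]
t=6: π = [0.1310, 0.2294, 0.2479, 0.1802, 0.2114]
t=7: π = [0.1310, 0.2293, 0.2483, 0.1801, 0.2113]
t=8: π = [0.1310, 0.2293, 0.2484, 0.1801, 0.2112]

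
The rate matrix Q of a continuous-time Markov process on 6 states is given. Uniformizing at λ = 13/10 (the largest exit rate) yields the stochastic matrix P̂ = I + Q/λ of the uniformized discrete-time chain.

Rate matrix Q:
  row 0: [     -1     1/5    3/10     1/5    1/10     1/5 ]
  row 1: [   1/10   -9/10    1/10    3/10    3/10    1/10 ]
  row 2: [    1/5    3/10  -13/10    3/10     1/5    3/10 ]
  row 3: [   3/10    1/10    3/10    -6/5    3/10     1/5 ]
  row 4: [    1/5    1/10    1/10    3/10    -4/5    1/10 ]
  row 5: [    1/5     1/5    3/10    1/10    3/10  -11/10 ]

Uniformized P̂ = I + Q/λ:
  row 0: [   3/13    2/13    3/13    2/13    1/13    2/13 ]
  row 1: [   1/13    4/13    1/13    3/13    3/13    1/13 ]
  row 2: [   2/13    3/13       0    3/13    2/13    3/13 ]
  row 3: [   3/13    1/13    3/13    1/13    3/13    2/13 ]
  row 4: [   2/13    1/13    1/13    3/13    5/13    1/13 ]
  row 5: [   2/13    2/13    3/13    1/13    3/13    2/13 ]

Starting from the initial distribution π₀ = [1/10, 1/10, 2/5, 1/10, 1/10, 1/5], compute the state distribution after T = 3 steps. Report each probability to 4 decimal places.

π = [0.1669, 0.1597, 0.1369, 0.1722, 0.2291, 0.1351]

t=0: π = [0.1000, 0.1000, 0.4000, 0.1000, 0.1000, 0.2000]
t=1: π = [0.1615, 0.1846, 0.1077, 0.1769, 0.2000, 0.1692]
t=2: π = [0.1657, 0.1615, 0.1467, 0.1651, 0.2284, 0.1325]
t=3: π = [0.1669, 0.1597, 0.1369, 0.1722, 0.2291, 0.1351]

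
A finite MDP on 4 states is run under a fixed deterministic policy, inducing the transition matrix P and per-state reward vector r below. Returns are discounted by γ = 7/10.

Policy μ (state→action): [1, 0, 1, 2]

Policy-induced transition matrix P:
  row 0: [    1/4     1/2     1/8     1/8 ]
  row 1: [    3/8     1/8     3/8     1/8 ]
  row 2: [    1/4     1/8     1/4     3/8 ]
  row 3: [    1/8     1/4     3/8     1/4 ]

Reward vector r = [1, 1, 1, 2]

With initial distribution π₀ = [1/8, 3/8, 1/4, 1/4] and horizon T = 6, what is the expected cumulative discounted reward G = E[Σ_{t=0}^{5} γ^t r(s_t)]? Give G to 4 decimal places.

t=0: π = [0.1250, 0.3750, 0.2500, 0.2500], E[r] = 1.2500, γ^t·E[r] = 1.250000, running G = 1.250000
t=1: π = [0.2656, 0.2031, 0.3125, 0.2188], E[r] = 1.2188, γ^t·E[r] = 0.853125, running G = 2.103125
t=2: π = [0.2480, 0.2520, 0.2695, 0.2305], E[r] = 1.2305, γ^t·E[r] = 0.602930, running G = 2.706055
t=3: π = [0.2527, 0.2468, 0.2793, 0.2212], E[r] = 1.2212, γ^t·E[r] = 0.418869, running G = 3.124923
t=4: π = [0.2532, 0.2474, 0.2769, 0.2225], E[r] = 1.2225, γ^t·E[r] = 0.293516, running G = 3.418439
t=5: π = [0.2531, 0.2478, 0.2771, 0.2220], E[r] = 1.2220, γ^t·E[r] = 0.205388, running G = 3.623827

G = 3.6238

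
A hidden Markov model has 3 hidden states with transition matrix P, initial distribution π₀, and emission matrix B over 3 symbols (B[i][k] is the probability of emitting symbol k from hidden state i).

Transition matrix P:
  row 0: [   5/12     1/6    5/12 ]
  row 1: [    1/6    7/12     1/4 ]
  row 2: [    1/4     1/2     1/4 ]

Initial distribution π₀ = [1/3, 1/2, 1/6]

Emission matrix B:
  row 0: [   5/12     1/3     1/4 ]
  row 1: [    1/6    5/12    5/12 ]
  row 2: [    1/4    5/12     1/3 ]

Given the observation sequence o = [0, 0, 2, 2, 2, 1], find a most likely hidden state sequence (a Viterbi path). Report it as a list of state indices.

t=0: δ = [1.389e-01, 8.333e-02, 4.167e-02]  (obs o_0=0)
t=1: δ = [2.411e-02, 8.102e-03, 1.447e-02]  ψ = [0, 1, 0]  (obs o_1=0)
t=2: δ = [2.512e-03, 3.014e-03, 3.349e-03]  ψ = [0, 2, 0]  (obs o_2=2)
t=3: δ = [2.616e-04, 7.326e-04, 3.489e-04]  ψ = [0, 1, 0]  (obs o_3=2)
t=4: δ = [3.052e-05, 1.781e-04, 6.105e-05]  ψ = [1, 1, 1]  (obs o_4=2)
t=5: δ = [9.892e-06, 4.328e-05, 1.855e-05]  ψ = [1, 1, 1]  (obs o_5=1)
backtrack: best end state = 1; path = [0, 2, 1, 1, 1, 1]

path = [0, 2, 1, 1, 1, 1]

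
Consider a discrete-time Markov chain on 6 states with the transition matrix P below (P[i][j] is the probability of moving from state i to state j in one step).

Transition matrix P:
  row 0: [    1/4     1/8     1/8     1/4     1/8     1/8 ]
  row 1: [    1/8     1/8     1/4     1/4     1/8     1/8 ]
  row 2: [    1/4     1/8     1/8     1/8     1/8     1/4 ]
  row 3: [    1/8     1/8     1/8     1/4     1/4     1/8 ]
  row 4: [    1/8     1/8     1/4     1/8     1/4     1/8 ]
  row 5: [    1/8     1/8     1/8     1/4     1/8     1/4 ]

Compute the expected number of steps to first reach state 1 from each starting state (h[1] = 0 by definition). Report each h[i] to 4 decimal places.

First-step conditioning: h[1] = 0; for i ≠ 1, h[i] = 1 + Σ_k P[i][k]·h[k].
  h[0] = 1 + 1/4·h[0] + 1/8·h[2] + 1/4·h[3] + 1/8·h[4] + 1/8·h[5]
  h[2] = 1 + 1/4·h[0] + 1/8·h[2] + 1/8·h[3] + 1/8·h[4] + 1/4·h[5]
  h[3] = 1 + 1/8·h[0] + 1/8·h[2] + 1/4·h[3] + 1/4·h[4] + 1/8·h[5]
  h[4] = 1 + 1/8·h[0] + 1/4·h[2] + 1/8·h[3] + 1/4·h[4] + 1/8·h[5]
  h[5] = 1 + 1/8·h[0] + 1/8·h[2] + 1/4·h[3] + 1/8·h[4] + 1/4·h[5]
Solving the 5×5 linear system over states ≠ 1 gives exactly h = [8, 0, 8, 8, 8, 8] (h[1] = 0 is the target).

h = [8.0000, 0.0000, 8.0000, 8.0000, 8.0000, 8.0000]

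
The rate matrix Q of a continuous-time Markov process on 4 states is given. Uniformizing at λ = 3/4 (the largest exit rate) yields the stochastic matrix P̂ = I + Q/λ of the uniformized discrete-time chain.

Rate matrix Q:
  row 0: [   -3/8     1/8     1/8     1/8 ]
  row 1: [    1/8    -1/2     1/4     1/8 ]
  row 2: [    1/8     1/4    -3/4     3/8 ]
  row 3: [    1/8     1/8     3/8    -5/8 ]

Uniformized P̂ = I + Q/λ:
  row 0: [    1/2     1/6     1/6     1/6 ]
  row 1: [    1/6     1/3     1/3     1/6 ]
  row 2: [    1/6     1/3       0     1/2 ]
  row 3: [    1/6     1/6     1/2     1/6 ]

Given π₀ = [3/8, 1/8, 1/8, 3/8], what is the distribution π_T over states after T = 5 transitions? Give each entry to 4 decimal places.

t=0: π = [0.3750, 0.1250, 0.1250, 0.3750]
t=1: π = [0.2917, 0.2083, 0.2917, 0.2083]
t=2: π = [0.2639, 0.2500, 0.2222, 0.2639]
t=3: π = [0.2546, 0.2454, 0.2593, 0.2407]
t=4: π = [0.2515, 0.2508, 0.2446, 0.2531]
t=5: π = [0.2505, 0.2492, 0.2521, 0.2482]

π = [0.2505, 0.2492, 0.2521, 0.2482]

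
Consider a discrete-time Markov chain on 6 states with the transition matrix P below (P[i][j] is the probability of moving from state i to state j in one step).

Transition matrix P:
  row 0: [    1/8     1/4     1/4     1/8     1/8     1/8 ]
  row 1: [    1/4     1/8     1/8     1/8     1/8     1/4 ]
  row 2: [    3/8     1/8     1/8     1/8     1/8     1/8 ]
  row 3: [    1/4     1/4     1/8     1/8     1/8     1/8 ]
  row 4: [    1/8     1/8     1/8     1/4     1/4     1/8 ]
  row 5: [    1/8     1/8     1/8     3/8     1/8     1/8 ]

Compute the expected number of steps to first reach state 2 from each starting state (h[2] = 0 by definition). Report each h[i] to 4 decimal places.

h = [5.9766, 6.7339, 0.0000, 6.7237, 6.8289, 6.8158]

First-step conditioning: h[2] = 0; for i ≠ 2, h[i] = 1 + Σ_k P[i][k]·h[k].
  h[0] = 1 + 1/8·h[0] + 1/4·h[1] + 1/8·h[3] + 1/8·h[4] + 1/8·h[5]
  h[1] = 1 + 1/4·h[0] + 1/8·h[1] + 1/8·h[3] + 1/8·h[4] + 1/4·h[5]
  h[3] = 1 + 1/4·h[0] + 1/4·h[1] + 1/8·h[3] + 1/8·h[4] + 1/8·h[5]
  h[4] = 1 + 1/8·h[0] + 1/8·h[1] + 1/4·h[3] + 1/4·h[4] + 1/8·h[5]
  h[5] = 1 + 1/8·h[0] + 1/8·h[1] + 3/8·h[3] + 1/8·h[4] + 1/8·h[5]
Solving the 5×5 linear system over states ≠ 2 gives exactly h = [1022/171, 2303/342, 0, 511/76, 519/76, 259/38] (h[2] = 0 is the target).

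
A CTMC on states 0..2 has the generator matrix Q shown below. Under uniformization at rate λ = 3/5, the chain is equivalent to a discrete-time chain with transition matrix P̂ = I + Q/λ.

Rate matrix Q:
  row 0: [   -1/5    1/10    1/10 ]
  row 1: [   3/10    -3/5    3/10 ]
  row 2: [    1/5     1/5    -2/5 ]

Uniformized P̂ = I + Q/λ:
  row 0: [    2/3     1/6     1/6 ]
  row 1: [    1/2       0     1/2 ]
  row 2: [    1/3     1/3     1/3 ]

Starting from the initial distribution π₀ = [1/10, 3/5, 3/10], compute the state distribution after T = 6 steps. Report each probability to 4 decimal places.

t=0: π = [0.1000, 0.6000, 0.3000]
t=1: π = [0.4667, 0.1167, 0.4167]
t=2: π = [0.5083, 0.2167, 0.2750]
t=3: π = [0.5389, 0.1764, 0.2847]
t=4: π = [0.5424, 0.1847, 0.2729]
t=5: π = [0.5449, 0.1814, 0.2737]
t=6: π = [0.5452, 0.1821, 0.2727]

π = [0.5452, 0.1821, 0.2727]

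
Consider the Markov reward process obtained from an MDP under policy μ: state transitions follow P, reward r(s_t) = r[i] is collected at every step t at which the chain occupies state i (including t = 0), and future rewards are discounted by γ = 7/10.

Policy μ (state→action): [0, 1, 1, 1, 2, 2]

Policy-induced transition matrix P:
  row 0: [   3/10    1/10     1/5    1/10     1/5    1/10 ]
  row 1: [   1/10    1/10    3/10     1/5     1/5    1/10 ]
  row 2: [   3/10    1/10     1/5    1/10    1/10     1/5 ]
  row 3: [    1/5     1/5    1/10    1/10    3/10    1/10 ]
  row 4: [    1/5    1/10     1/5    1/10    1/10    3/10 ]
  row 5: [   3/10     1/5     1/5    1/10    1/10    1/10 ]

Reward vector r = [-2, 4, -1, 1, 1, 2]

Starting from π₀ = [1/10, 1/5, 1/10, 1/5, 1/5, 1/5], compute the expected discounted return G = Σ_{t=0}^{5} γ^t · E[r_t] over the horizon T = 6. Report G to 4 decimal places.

G = 2.1450

t=0: π = [0.1000, 0.2000, 0.1000, 0.2000, 0.2000, 0.2000], E[r] = 1.3000, γ^t·E[r] = 1.300000, running G = 1.300000
t=1: π = [0.2200, 0.1400, 0.2000, 0.1200, 0.1700, 0.1500], E[r] = 0.5100, γ^t·E[r] = 0.357000, running G = 1.657000
t=2: π = [0.2430, 0.1270, 0.2020, 0.1140, 0.1600, 0.1540], E[r] = 0.4020, γ^t·E[r] = 0.196980, running G = 1.853980
t=3: π = [0.2472, 0.1268, 0.2013, 0.1127, 0.1598, 0.1522], E[r] = 0.3884, γ^t·E[r] = 0.133221, running G = 1.987201
t=4: π = [0.2474, 0.1265, 0.2014, 0.1127, 0.1599, 0.1521], E[r] = 0.3866, γ^t·E[r] = 0.092815, running G = 2.080017
t=5: π = [0.2474, 0.1265, 0.2014, 0.1126, 0.1599, 0.1521], E[r] = 0.3865, γ^t·E[r] = 0.064955, running G = 2.144972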